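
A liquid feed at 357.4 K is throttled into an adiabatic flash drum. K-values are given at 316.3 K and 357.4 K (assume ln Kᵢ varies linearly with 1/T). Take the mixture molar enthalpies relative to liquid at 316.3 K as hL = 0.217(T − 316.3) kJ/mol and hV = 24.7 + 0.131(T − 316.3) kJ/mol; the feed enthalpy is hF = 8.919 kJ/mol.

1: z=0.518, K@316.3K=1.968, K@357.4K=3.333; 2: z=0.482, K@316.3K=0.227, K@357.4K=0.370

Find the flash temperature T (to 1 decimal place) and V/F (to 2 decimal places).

Adiabatic flash: solve Rachford–Rice at each trial T, then check hF = ψ·hV(T) + (1−ψ)·hL(T).
  T = 316.3 K: K = (1.968, 0.227), RR gives ψ = 0.172, H_out = 4.253 kJ/mol
  T = 357.4 K: K = (3.333, 0.370), RR gives ψ = 0.616, H_out = 21.949 kJ/mol
  T = 336.9 K: K = (2.604, 0.294), RR gives ψ = 0.434, H_out = 14.412 kJ/mol
  T = 326.6 K: K = (2.274, 0.260), RR gives ψ = 0.321, H_out = 9.884 kJ/mol
  T = 321.5 K: K = (2.119, 0.243), RR gives ψ = 0.254, H_out = 7.284 kJ/mol
  T = 324.1 K: K = (2.197, 0.251), RR gives ψ = 0.289, H_out = 8.648 kJ/mol
  T = 325.4 K: K = (2.237, 0.256), RR gives ψ = 0.306, H_out = 9.299 kJ/mol
Linear interpolation between T = 324.1 (H_out = 8.648) and T = 325.4 (H_out = 9.299) on hF = 8.919 gives T ≈ 324.6 K, at which ψ = 0.30.

T = 324.6 K, V/F = 0.30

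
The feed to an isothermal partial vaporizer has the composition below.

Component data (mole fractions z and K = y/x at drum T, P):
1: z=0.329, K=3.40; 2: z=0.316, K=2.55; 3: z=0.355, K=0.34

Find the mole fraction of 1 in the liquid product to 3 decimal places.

x_1 = 0.113

Newton iteration, β⁰ = 0.6:
  β = 0.600: g = 0.1895, g' = -0.946 → β = 0.800
  β = 0.800: g = -0.0076, g' = -1.068 → β = 0.793
Converged at β = 0.793.
Compositions from xᵢ = zᵢ/(1+β(Kᵢ−1)), yᵢ = Kᵢxᵢ:
  1: x = 0.113, y = 0.385
  2: x = 0.142, y = 0.361
  3: x = 0.745, y = 0.253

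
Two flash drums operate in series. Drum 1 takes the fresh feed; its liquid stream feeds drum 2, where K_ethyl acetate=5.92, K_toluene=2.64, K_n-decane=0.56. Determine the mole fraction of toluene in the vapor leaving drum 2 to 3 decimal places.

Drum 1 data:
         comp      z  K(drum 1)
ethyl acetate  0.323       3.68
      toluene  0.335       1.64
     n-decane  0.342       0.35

Drum 1:
Let ψ₁ = V/F and solve Σ zᵢ(Kᵢ−1)/(1+ψ₁(Kᵢ−1)) = 0.
Feasibility: ΣzᵢKᵢ = 1.858, Σzᵢ/Kᵢ = 1.269 — both > 1, two phases present.
Newton iteration, ψ₁⁰ = 0.34:
  ψ₁ = 0.340: g = 0.3436, g' = -0.966 → ψ₁ = 0.696
  ψ₁ = 0.696: g = 0.0446, g' = -0.830 → ψ₁ = 0.750
  ψ₁ = 0.750: g = -0.0010, g' = -0.868 → ψ₁ = 0.748
Converged at ψ₁ = 0.748.
Drum-1 compositions:
  ethyl acetate: x = 0.107, y = 0.395
  toluene: x = 0.226, y = 0.371
  n-decane: x = 0.666, y = 0.233
Drum-2 feed = drum-1 liquid: z₂ = (0.1075, 0.2265, 0.6660).
Drum 2:
Material balance + equilibrium reduce to Σ zᵢ(Kᵢ−1)/(1+ψ₂(Kᵢ−1)) = 0.
g(0) = ΣzᵢKᵢ − 1 = 0.607 and g(1) = 1 − Σzᵢ/Kᵢ = -0.293, so a root lies in (0, 1).
Newton iteration, ψ₂⁰ = 0.36:
  ψ₂ = 0.360: g = 0.0761, g' = -0.762 → ψ₂ = 0.460
  ψ₂ = 0.460: g = 0.0063, g' = -0.645 → ψ₂ = 0.470
Converged at ψ₂ = 0.470.
  ethyl acetate: x = 0.032, y = 0.192
  toluene: x = 0.128, y = 0.338
  n-decane: x = 0.840, y = 0.470

y_toluene (drum 2) = 0.338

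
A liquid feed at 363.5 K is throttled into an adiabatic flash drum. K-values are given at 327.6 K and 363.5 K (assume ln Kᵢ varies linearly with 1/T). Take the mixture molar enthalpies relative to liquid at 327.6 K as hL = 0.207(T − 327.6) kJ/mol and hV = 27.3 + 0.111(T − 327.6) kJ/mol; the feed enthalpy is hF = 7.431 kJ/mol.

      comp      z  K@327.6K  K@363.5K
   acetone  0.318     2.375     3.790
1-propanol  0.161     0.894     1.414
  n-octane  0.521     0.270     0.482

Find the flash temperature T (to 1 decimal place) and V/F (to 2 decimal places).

T = 337.5 K, V/F = 0.20

Adiabatic flash: solve Rachford–Rice at each trial T, then check hF = ψ·hV(T) + (1−ψ)·hL(T).
  T = 327.6 K: K = (2.375, 0.894, 0.270), RR gives ψ = 0.047, H_out = 1.274 kJ/mol
  T = 363.5 K: K = (3.790, 1.414, 0.482), RR gives ψ = 0.590, H_out = 21.512 kJ/mol
  T = 345.6 K: K = (3.039, 1.139, 0.367), RR gives ψ = 0.320, H_out = 11.901 kJ/mol
  T = 336.6 K: K = (2.695, 1.012, 0.316), RR gives ψ = 0.190, H_out = 6.887 kJ/mol
  T = 341.1 K: K = (2.864, 1.074, 0.341), RR gives ψ = 0.256, H_out = 9.443 kJ/mol
  T = 338.9 K: K = (2.781, 1.044, 0.328), RR gives ψ = 0.224, H_out = 8.208 kJ/mol
Linear interpolation between T = 336.6 (H_out = 6.887) and T = 338.9 (H_out = 8.208) on hF = 7.431 gives T ≈ 337.5 K, at which ψ = 0.20.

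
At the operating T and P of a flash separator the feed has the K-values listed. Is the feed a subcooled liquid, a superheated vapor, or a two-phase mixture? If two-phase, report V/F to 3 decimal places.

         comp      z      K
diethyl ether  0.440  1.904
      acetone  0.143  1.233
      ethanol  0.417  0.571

ΣzᵢKᵢ = 1.252; Σzᵢ/Kᵢ = 1.077.
Both exceed 1, so a two-phase solution exists.
Let ψ = V/F and solve Σ zᵢ(Kᵢ−1)/(1+ψ(Kᵢ−1)) = 0.
Newton iteration, ψ⁰ = 0.5:
  ψ = 0.500: g = 0.0760, g' = -0.301 → ψ = 0.752
  ψ = 0.752: g = 0.0009, g' = -0.300 → ψ = 0.755
Converged at ψ = 0.755.

two-phase, V/F = 0.755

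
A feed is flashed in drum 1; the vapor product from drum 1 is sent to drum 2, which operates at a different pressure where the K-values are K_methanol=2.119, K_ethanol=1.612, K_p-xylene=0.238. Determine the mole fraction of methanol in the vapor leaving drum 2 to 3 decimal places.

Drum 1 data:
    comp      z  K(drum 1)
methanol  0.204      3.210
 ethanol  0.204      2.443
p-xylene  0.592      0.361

y_methanol (drum 2) = 0.477

Drum 1:
Iterate (Newton) starting at ψ₁ = 0.5:
  ψ₁ = 0.500: g = -0.1707, g' = -0.890 → ψ₁ = 0.308
  ψ₁ = 0.308: g = 0.0009, g' = -0.931 → ψ₁ = 0.309
Converged at ψ₁ = 0.309.
Drum-1 compositions:
  methanol: x = 0.121, y = 0.389
  ethanol: x = 0.141, y = 0.345
  p-xylene: x = 0.738, y = 0.266
Drum-2 feed = drum-1 vapor: z₂ = (0.3890, 0.3446, 0.2663).
Drum 2:
Rachford–Rice: g(ψ₂) = Σ zᵢ(Kᵢ−1)/(1+ψ₂(Kᵢ−1)) = 0.
Feasibility: ΣzᵢKᵢ = 1.443, Σzᵢ/Kᵢ = 1.516 — both > 1, two phases present.
Newton iteration, ψ₂⁰ = 0.38:
  ψ₂ = 0.380: g = 0.1909, g' = -0.631 → ψ₂ = 0.682
  ψ₂ = 0.682: g = -0.0272, g' = -0.892 → ψ₂ = 0.652
  ψ₂ = 0.652: g = -0.0008, g' = -0.840 → ψ₂ = 0.651
Converged at ψ₂ = 0.651.
  methanol: x = 0.225, y = 0.477
  ethanol: x = 0.246, y = 0.397
  p-xylene: x = 0.528, y = 0.126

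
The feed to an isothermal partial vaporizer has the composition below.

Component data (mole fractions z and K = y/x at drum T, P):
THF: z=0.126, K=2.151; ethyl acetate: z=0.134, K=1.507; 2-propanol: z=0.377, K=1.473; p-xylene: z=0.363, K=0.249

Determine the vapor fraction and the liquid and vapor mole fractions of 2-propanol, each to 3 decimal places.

Material balance + equilibrium reduce to Σ zᵢ(Kᵢ−1)/(1+ψ(Kᵢ−1)) = 0.
Check two-phase: ΣzᵢKᵢ = 1.119 > 1 and Σzᵢ/Kᵢ = 1.861 > 1, so g(0) = 0.119 > 0 and g(1) = -0.861 < 0.
Iterate (Newton) starting at ψ = 0.57:
  ψ = 0.570: g = -0.1959, g' = -0.760 → ψ = 0.312
  ψ = 0.312: g = -0.0354, g' = -0.529 → ψ = 0.245
  ψ = 0.245: g = -0.0009, g' = -0.504 → ψ = 0.244
Converged at ψ = 0.244.
Compositions from xᵢ = zᵢ/(1+ψ(Kᵢ−1)), yᵢ = Kᵢxᵢ:
  THF: x = 0.098, y = 0.212
  ethyl acetate: x = 0.119, y = 0.180
  2-propanol: x = 0.338, y = 0.498
  p-xylene: x = 0.444, y = 0.111

ψ = 0.244, x_2-propanol = 0.338, y_2-propanol = 0.498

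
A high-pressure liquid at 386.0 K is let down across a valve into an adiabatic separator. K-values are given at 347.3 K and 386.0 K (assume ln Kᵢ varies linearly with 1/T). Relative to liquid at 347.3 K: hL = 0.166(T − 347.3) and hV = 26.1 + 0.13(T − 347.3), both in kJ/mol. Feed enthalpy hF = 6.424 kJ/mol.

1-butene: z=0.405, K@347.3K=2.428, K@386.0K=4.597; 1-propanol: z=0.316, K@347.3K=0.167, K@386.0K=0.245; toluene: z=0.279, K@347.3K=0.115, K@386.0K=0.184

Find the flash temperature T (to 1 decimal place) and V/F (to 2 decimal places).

T = 358.3 K, V/F = 0.18

Adiabatic flash: solve Rachford–Rice at each trial T, then check hF = ψ·hV(T) + (1−ψ)·hL(T).
  T = 347.3 K: K = (2.428, 0.167, 0.115), RR gives ψ = 0.056, H_out = 1.453 kJ/mol
  T = 386.0 K: K = (4.597, 0.245, 0.184), RR gives ψ = 0.351, H_out = 15.100 kJ/mol
  T = 366.6 K: K = (3.395, 0.204, 0.147), RR gives ψ = 0.244, H_out = 9.397 kJ/mol
  T = 357.0 K: K = (2.887, 0.185, 0.131), RR gives ψ = 0.166, H_out = 5.897 kJ/mol
  T = 361.8 K: K = (3.134, 0.195, 0.139), RR gives ψ = 0.208, H_out = 7.729 kJ/mol
  T = 359.4 K: K = (3.008, 0.190, 0.135), RR gives ψ = 0.188, H_out = 6.836 kJ/mol
Linear interpolation between T = 357.0 (H_out = 5.897) and T = 359.4 (H_out = 6.836) on hF = 6.424 gives T ≈ 358.3 K, at which ψ = 0.18.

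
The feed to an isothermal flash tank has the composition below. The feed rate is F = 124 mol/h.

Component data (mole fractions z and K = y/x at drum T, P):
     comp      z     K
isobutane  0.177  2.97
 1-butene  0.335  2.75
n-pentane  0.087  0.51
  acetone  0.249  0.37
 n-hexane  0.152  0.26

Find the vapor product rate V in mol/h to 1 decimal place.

Rachford–Rice: g(ψ) = Σ zᵢ(Kᵢ−1)/(1+ψ(Kᵢ−1)) = 0.
g(0) = ΣzᵢKᵢ − 1 = 0.623 and g(1) = 1 − Σzᵢ/Kᵢ = -0.610, so a root lies in (0, 1).
Iterate (Newton) starting at ψ = 0.6:
  ψ = 0.600: g = -0.0691, g' = -0.955 → ψ = 0.528
  ψ = 0.528: g = -0.0012, g' = -0.926 → ψ = 0.526
Converged at ψ = 0.526.
Then V = ψ·F = 0.5263·124 = 65.3 mol/h and L = F − V = 58.7 mol/h.

V = 65.3 mol/h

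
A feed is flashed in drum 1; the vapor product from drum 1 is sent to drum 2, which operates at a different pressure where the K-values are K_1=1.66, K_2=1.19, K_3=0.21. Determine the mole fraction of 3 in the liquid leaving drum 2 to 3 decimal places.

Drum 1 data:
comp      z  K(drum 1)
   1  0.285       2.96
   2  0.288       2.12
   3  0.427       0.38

x_3 (drum 2) = 0.346

Drum 1:
Newton–Raphson from ψ₁ = 0.5:
  ψ₁ = 0.500: g = 0.1052, g' = -0.772 → ψ₁ = 0.636
Converged at ψ₁ = 0.636.
Drum-1 compositions:
  1: x = 0.127, y = 0.376
  2: x = 0.168, y = 0.357
  3: x = 0.705, y = 0.268
Drum-2 feed = drum-1 vapor: z₂ = (0.3755, 0.3566, 0.2679).
Drum 2:
Material balance + equilibrium reduce to Σ zᵢ(Kᵢ−1)/(1+ψ₂(Kᵢ−1)) = 0.
g(0) = ΣzᵢKᵢ − 1 = 0.104 and g(1) = 1 − Σzᵢ/Kᵢ = -0.801, so a root lies in (0, 1).
Iterate (Newton) starting at ψ₂ = 0.6:
  ψ₂ = 0.600: g = -0.1640, g' = -0.699 → ψ₂ = 0.365
  ψ₂ = 0.365: g = -0.0344, g' = -0.448 → ψ₂ = 0.288
  ψ₂ = 0.288: g = -0.0016, g' = -0.407 → ψ₂ = 0.284
Converged at ψ₂ = 0.284.
  1: x = 0.316, y = 0.525
  2: x = 0.338, y = 0.403
  3: x = 0.346, y = 0.073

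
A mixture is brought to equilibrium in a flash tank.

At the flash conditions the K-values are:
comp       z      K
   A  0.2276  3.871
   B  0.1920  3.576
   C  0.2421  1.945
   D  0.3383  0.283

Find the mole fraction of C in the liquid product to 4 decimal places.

x_C = 0.1427

Let β = V/F and solve Σ zᵢ(Kᵢ−1)/(1+β(Kᵢ−1)) = 0.
g(0) = ΣzᵢKᵢ − 1 = 1.1343 and g(1) = 1 − Σzᵢ/Kᵢ = -0.4324, so a root lies in (0, 1).
Newton iteration, β⁰ = 0.5:
  β = 0.5000: g = 0.26172, g' = -1.0820 → β = 0.7419
  β = 0.7419: g = -0.00506, g' = -1.2104 → β = 0.7377
Converged at β = 0.7377.
Compositions from xᵢ = zᵢ/(1+β(Kᵢ−1)), yᵢ = Kᵢxᵢ:
  A: x = 0.0730, y = 0.2826
  B: x = 0.0662, y = 0.2367
  C: x = 0.1427, y = 0.2775
  D: x = 0.7181, y = 0.2032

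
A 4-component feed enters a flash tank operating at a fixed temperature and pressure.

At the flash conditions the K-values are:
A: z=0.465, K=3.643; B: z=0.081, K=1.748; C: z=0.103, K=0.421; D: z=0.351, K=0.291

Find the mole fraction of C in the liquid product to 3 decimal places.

Material balance + equilibrium reduce to Σ zᵢ(Kᵢ−1)/(1+ψ(Kᵢ−1)) = 0.
g(0) = ΣzᵢKᵢ − 1 = 0.981 and g(1) = 1 − Σzᵢ/Kᵢ = -0.625, so a root lies in (0, 1).
Iterate (Newton) starting at ψ = 0.59:
  ψ = 0.590: g = 0.0038, g' = -1.119 → ψ = 0.593
Converged at ψ = 0.593.
Compositions from xᵢ = zᵢ/(1+ψ(Kᵢ−1)), yᵢ = Kᵢxᵢ:
  A: x = 0.181, y = 0.660
  B: x = 0.056, y = 0.098
  C: x = 0.157, y = 0.066
  D: x = 0.606, y = 0.176

x_C = 0.157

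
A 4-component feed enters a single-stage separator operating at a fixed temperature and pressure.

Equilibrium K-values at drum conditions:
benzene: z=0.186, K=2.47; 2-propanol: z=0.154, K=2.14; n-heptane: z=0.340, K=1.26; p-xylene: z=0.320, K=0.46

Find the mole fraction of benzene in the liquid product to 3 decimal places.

x_benzene = 0.087

Newton–Raphson from V/F = 0.3:
  V/F = 0.300: g = 0.1964, g' = -0.457 → V/F = 0.729
  V/F = 0.729: g = 0.0170, g' = -0.423 → V/F = 0.770
  V/F = 0.770: g = -0.0002, g' = -0.434 → V/F = 0.769
Converged at V/F = 0.769.
Compositions from xᵢ = zᵢ/(1+V/F(Kᵢ−1)), yᵢ = Kᵢxᵢ:
  benzene: x = 0.087, y = 0.216
  2-propanol: x = 0.082, y = 0.176
  n-heptane: x = 0.283, y = 0.357
  p-xylene: x = 0.547, y = 0.252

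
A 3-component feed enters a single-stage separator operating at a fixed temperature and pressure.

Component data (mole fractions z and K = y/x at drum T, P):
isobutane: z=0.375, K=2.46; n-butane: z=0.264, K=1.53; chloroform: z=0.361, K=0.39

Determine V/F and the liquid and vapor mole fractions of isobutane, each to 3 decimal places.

V/F = 0.682, x_isobutane = 0.188, y_isobutane = 0.462

Iterate (Newton) starting at V/F = 0.41:
  V/F = 0.410: g = 0.1638, g' = -0.602 → V/F = 0.682
Converged at V/F = 0.682.
Compositions from xᵢ = zᵢ/(1+V/F(Kᵢ−1)), yᵢ = Kᵢxᵢ:
  isobutane: x = 0.188, y = 0.462
  n-butane: x = 0.194, y = 0.297
  chloroform: x = 0.618, y = 0.241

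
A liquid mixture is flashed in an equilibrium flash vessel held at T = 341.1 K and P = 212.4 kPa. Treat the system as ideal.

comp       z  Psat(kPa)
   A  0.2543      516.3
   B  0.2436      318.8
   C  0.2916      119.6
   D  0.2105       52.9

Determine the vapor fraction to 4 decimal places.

ψ = 0.3175

Raoult's law: Kᵢ = Pᵢˢᵃᵗ/P = Pᵢˢᵃᵗ/212.4.
  K_A = 516.3/212.4 = 2.430791, K_B = 318.8/212.4 = 1.500942, K_C = 119.6/212.4 = 0.563089, K_D = 52.9/212.4 = 0.249058
Rachford–Rice: g(ψ) = Σ zᵢ(Kᵢ−1)/(1+ψ(Kᵢ−1)) = 0.
Check two-phase: ΣzᵢKᵢ = 1.2004 > 1 and Σzᵢ/Kᵢ = 1.6300 > 1, so g(0) = 0.2004 > 0 and g(1) = -0.6300 < 0.
Newton iteration, ψ⁰ = 0.3:
  ψ = 0.3000: g = 0.01000, g' = -0.5726 → ψ = 0.3175
Converged at ψ = 0.3175.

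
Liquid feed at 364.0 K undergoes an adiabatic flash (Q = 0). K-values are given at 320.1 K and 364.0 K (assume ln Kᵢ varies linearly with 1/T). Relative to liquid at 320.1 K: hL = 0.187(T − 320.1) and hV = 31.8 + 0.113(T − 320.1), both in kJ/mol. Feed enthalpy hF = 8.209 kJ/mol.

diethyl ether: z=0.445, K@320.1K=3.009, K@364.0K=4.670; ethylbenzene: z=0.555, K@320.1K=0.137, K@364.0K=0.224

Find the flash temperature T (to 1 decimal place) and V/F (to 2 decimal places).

T = 321.8 K, V/F = 0.25

Adiabatic flash: solve Rachford–Rice at each trial T, then check hF = ψ·hV(T) + (1−ψ)·hL(T).
  T = 320.1 K: K = (3.009, 0.137), RR gives ψ = 0.239, H_out = 7.612 kJ/mol
  T = 364.0 K: K = (4.670, 0.224), RR gives ψ = 0.422, H_out = 20.264 kJ/mol
  T = 342.1 K: K = (3.804, 0.178), RR gives ψ = 0.343, H_out = 14.477 kJ/mol
  T = 331.1 K: K = (3.396, 0.157), RR gives ψ = 0.296, H_out = 11.235 kJ/mol
  T = 325.6 K: K = (3.200, 0.147), RR gives ψ = 0.269, H_out = 9.482 kJ/mol
  T = 322.9 K: K = (3.106, 0.142), RR gives ψ = 0.255, H_out = 8.581 kJ/mol
  T = 321.5 K: K = (3.057, 0.139), RR gives ψ = 0.247, H_out = 8.101 kJ/mol
Linear interpolation between T = 321.5 (H_out = 8.101) and T = 322.9 (H_out = 8.581) on hF = 8.209 gives T ≈ 321.8 K, at which ψ = 0.25.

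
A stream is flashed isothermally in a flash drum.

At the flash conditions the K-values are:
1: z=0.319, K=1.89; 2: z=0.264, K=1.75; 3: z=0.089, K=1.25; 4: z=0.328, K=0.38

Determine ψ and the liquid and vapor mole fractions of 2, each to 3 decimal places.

Newton iteration, ψ⁰ = 0.68:
  ψ = 0.680: g = -0.0246, g' = -0.544 → ψ = 0.635
  ψ = 0.635: g = -0.0006, g' = -0.518 → ψ = 0.634
Converged at ψ = 0.634.
Compositions from xᵢ = zᵢ/(1+ψ(Kᵢ−1)), yᵢ = Kᵢxᵢ:
  1: x = 0.204, y = 0.386
  2: x = 0.179, y = 0.313
  3: x = 0.077, y = 0.096
  4: x = 0.540, y = 0.205

ψ = 0.634, x_2 = 0.179, y_2 = 0.313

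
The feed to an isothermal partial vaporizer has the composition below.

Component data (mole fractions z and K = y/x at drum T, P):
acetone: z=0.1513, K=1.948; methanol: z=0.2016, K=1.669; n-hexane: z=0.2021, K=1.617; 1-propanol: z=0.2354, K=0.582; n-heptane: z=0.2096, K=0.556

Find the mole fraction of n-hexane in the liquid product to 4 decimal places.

Newton iteration, ψ⁰ = 0.5:
  ψ = 0.5000: g = 0.04966, g' = -0.2922 → ψ = 0.6699
  ψ = 0.6699: g = -0.00006, g' = -0.2955 → ψ = 0.6698
Converged at ψ = 0.6698.
Compositions from xᵢ = zᵢ/(1+ψ(Kᵢ−1)), yᵢ = Kᵢxᵢ:
  acetone: x = 0.0925, y = 0.1803
  methanol: x = 0.1392, y = 0.2324
  n-hexane: x = 0.1430, y = 0.2312
  1-propanol: x = 0.3269, y = 0.1903
  n-heptane: x = 0.2983, y = 0.1659

x_n-hexane = 0.1430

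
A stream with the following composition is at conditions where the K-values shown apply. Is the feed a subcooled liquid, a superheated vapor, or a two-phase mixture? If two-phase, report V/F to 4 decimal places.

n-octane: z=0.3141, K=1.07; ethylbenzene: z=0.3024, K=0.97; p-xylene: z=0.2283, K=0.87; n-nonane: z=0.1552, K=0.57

ΣzᵢKᵢ = 0.9165; Σzᵢ/Kᵢ = 1.1400.
Since ΣzᵢKᵢ < 1 the mixture is below its bubble point — single liquid phase.

subcooled liquid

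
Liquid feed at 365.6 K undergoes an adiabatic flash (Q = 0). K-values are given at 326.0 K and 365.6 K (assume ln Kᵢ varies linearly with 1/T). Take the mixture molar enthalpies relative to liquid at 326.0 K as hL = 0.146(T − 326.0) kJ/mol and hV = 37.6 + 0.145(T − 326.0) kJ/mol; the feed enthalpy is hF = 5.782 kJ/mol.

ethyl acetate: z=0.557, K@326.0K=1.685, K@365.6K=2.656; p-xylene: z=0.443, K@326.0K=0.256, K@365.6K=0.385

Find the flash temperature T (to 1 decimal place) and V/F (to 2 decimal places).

Adiabatic flash: solve Rachford–Rice at each trial T, then check hF = ψ·hV(T) + (1−ψ)·hL(T).
  T = 326.0 K: K = (1.685, 0.256), RR gives ψ = 0.102, H_out = 3.833 kJ/mol
  T = 365.6 K: K = (2.656, 0.385), RR gives ψ = 0.638, H_out = 29.752 kJ/mol
  T = 345.8 K: K = (2.143, 0.318), RR gives ψ = 0.429, H_out = 19.004 kJ/mol
  T = 335.9 K: K = (1.907, 0.286), RR gives ψ = 0.292, H_out = 12.415 kJ/mol
  T = 330.9 K: K = (1.793, 0.271), RR gives ψ = 0.205, H_out = 8.430 kJ/mol
  T = 328.4 K: K = (1.738, 0.263), RR gives ψ = 0.155, H_out = 6.188 kJ/mol
Linear interpolation between T = 326.0 (H_out = 3.833) and T = 328.4 (H_out = 6.188) on hF = 5.782 gives T ≈ 328.0 K, at which ψ = 0.15.

T = 328.0 K, V/F = 0.15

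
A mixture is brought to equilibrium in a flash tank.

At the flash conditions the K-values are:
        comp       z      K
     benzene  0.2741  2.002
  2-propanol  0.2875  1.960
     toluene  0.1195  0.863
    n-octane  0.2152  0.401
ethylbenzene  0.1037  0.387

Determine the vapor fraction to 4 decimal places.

ψ = 0.6530

Material balance + equilibrium reduce to Σ zᵢ(Kᵢ−1)/(1+ψ(Kᵢ−1)) = 0.
Check two-phase: ΣzᵢKᵢ = 1.3418 > 1 and Σzᵢ/Kᵢ = 1.2267 > 1, so g(0) = 0.3418 > 0 and g(1) = -0.2267 < 0.
Iterate (Newton) starting at ψ = 0.66:
  ψ = 0.6600: g = -0.00368, g' = -0.5228 → ψ = 0.6530
Converged at ψ = 0.6530.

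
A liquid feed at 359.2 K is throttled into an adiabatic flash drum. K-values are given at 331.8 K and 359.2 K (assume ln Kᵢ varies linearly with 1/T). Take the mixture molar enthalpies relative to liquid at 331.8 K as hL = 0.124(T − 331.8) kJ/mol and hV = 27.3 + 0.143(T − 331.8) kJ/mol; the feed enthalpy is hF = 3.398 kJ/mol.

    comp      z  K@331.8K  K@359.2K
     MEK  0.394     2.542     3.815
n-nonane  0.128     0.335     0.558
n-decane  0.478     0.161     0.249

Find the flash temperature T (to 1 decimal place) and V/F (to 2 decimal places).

Adiabatic flash: solve Rachford–Rice at each trial T, then check hF = ψ·hV(T) + (1−ψ)·hL(T).
  T = 331.8 K: K = (2.542, 0.335, 0.161), RR gives ψ = 0.098, H_out = 2.670 kJ/mol
  T = 359.2 K: K = (3.815, 0.558, 0.249), RR gives ψ = 0.354, H_out = 13.235 kJ/mol
  T = 345.5 K: K = (3.139, 0.437, 0.202), RR gives ψ = 0.241, H_out = 8.350 kJ/mol
  T = 338.6 K: K = (2.829, 0.383, 0.181), RR gives ψ = 0.175, H_out = 5.645 kJ/mol
  T = 335.2 K: K = (2.683, 0.359, 0.171), RR gives ψ = 0.138, H_out = 4.206 kJ/mol
  T = 333.5 K: K = (2.612, 0.347, 0.166), RR gives ψ = 0.119, H_out = 3.451 kJ/mol
Linear interpolation between T = 331.8 (H_out = 2.670) and T = 333.5 (H_out = 3.451) on hF = 3.398 gives T ≈ 333.4 K, at which ψ = 0.12.

T = 333.4 K, V/F = 0.12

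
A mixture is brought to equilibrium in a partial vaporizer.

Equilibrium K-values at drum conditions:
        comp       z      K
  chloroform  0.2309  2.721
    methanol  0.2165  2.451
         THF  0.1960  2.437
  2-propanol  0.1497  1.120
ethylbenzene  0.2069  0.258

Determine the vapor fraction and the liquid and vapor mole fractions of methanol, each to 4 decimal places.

ψ = 0.8753, x_methanol = 0.0954, y_methanol = 0.2338

Let ψ = V/F and solve Σ zᵢ(Kᵢ−1)/(1+ψ(Kᵢ−1)) = 0.
Check two-phase: ΣzᵢKᵢ = 1.8576 > 1 and Σzᵢ/Kᵢ = 1.1892 > 1, so g(0) = 0.8576 > 0 and g(1) = -0.1892 < 0.
Iterate (Newton) starting at ψ = 0.62:
  ψ = 0.6200: g = 0.23897, g' = -0.7921 → ψ = 0.9217
  ψ = 0.9217: g = -0.06024, g' = -1.4023 → ψ = 0.8787
  ψ = 0.8787: g = -0.00417, g' = -1.2179 → ψ = 0.8753
Converged at ψ = 0.8753.
Compositions from xᵢ = zᵢ/(1+ψ(Kᵢ−1)), yᵢ = Kᵢxᵢ:
  chloroform: x = 0.0921, y = 0.2507
  methanol: x = 0.0954, y = 0.2338
  THF: x = 0.0868, y = 0.2116
  2-propanol: x = 0.1355, y = 0.1517
  ethylbenzene: x = 0.5902, y = 0.1523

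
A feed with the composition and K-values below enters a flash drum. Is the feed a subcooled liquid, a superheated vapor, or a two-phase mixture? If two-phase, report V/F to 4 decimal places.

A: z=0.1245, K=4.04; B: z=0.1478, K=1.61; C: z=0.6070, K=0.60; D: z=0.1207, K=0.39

ΣzᵢKᵢ = 1.1522; Σzᵢ/Kᵢ = 1.4438.
Both exceed 1, so a two-phase solution exists.
Newton iteration, ψ⁰ = 0.45:
  ψ = 0.4500: g = -0.16701, g' = -0.4688 → ψ = 0.0938
  ψ = 0.0938: g = 0.04946, g' = -0.9014 → ψ = 0.1486
  ψ = 0.1486: g = 0.00424, g' = -0.7562 → ψ = 0.1542
  ψ = 0.1542: g = 0.00003, g' = -0.7443 → ψ = 0.1543
Converged at ψ = 0.1543.

two-phase, V/F = 0.1543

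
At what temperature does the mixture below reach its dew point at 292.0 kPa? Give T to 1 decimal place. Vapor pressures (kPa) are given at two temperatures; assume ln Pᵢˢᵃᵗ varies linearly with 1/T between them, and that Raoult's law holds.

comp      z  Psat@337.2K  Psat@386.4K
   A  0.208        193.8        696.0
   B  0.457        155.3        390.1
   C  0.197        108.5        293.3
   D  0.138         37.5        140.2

Dew-point temperature: Σzᵢ·P/Pᵢˢᵃᵗ(T) = 1. Interpolate ln Pᵢˢᵃᵗ = aᵢ + bᵢ/T.
  T = 337.2 K: ΣzᵢP/Pᵢˢᵃᵗ = 2.7774
  T = 386.4 K: ΣzᵢP/Pᵢˢᵃᵗ = 0.9129
  T = 361.8 K: ΣzᵢP/Pᵢˢᵃᵗ = 1.5269
  T = 374.1 K: ΣzᵢP/Pᵢˢᵃᵗ = 1.1696
  T = 380.2 K: ΣzᵢP/Pᵢˢᵃᵗ = 1.0321
  T = 383.3 K: ΣzᵢP/Pᵢˢᵃᵗ = 0.9701
  T = 381.8 K: ΣzᵢP/Pᵢˢᵃᵗ = 0.9995
Interpolating between 380.2 K and 381.8 K gives T ≈ 381.8 K.

T = 381.8 K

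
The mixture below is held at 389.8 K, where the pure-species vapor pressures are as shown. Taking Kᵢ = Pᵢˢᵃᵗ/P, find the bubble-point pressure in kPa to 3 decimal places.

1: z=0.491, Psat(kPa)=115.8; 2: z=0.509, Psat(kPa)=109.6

Pbub = 112.644 kPa

At the bubble point ψ → 0, so ΣzᵢKᵢ = 1 with Kᵢ = Pᵢˢᵃᵗ/P ⇒ P = ΣzᵢPᵢˢᵃᵗ.
P = 0.491·115.8 + 0.509·109.6 = 112.644 kPa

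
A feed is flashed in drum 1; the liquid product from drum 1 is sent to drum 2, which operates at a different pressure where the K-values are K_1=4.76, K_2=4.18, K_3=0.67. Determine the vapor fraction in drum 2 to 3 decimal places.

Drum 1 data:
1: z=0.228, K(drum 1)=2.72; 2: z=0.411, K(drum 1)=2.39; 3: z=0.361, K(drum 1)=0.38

V/F (drum 2) = 0.676

Drum 1:
Newton iteration, ψ₁⁰ = 0.5:
  ψ₁ = 0.500: g = 0.2235, g' = -0.763 → ψ₁ = 0.793
  ψ₁ = 0.793: g = -0.0027, g' = -0.837 → ψ₁ = 0.790
Converged at ψ₁ = 0.790.
Drum-1 compositions:
  1: x = 0.097, y = 0.263
  2: x = 0.196, y = 0.468
  3: x = 0.707, y = 0.269
Drum-2 feed = drum-1 liquid: z₂ = (0.0967, 0.1959, 0.7074).
Drum 2:
Newton–Raphson from ψ₂ = 0.61:
  ψ₂ = 0.610: g = 0.0300, g' = -0.476 → ψ₂ = 0.673
  ψ₂ = 0.673: g = 0.0013, g' = -0.438 → ψ₂ = 0.676
Converged at ψ₂ = 0.676.
  1: x = 0.027, y = 0.130
  2: x = 0.062, y = 0.260
  3: x = 0.910, y = 0.610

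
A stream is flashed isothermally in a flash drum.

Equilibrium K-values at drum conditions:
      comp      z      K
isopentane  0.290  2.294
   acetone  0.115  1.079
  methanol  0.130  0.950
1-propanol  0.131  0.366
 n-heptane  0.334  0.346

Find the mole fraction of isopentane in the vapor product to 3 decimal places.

y_isopentane = 0.575

Rachford–Rice: g(V/F) = Σ zᵢ(Kᵢ−1)/(1+V/F(Kᵢ−1)) = 0.
Check two-phase: ΣzᵢKᵢ = 1.076 > 1 and Σzᵢ/Kᵢ = 1.693 > 1, so g(0) = 0.076 > 0 and g(1) = -0.693 < 0.
Newton–Raphson from V/F = 0.46:
  V/F = 0.460: g = -0.1923, g' = -0.589 → V/F = 0.133
  V/F = 0.133: g = -0.0076, g' = -0.588 → V/F = 0.121
Converged at V/F = 0.121.
Compositions from xᵢ = zᵢ/(1+V/F(Kᵢ−1)), yᵢ = Kᵢxᵢ:
  isopentane: x = 0.251, y = 0.575
  acetone: x = 0.114, y = 0.123
  methanol: x = 0.131, y = 0.124
  1-propanol: x = 0.142, y = 0.052
  n-heptane: x = 0.363, y = 0.125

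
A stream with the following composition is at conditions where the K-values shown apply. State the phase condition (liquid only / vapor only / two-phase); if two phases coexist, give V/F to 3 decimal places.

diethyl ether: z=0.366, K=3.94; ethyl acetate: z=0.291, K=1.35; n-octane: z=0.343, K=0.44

ΣzᵢKᵢ = 1.986; Σzᵢ/Kᵢ = 1.088.
Both exceed 1, so a two-phase solution exists.
Material balance + equilibrium reduce to Σ zᵢ(Kᵢ−1)/(1+ψ(Kᵢ−1)) = 0.
Iterate (Newton) starting at ψ = 0.5:
  ψ = 0.500: g = 0.2555, g' = -0.752 → ψ = 0.840
  ψ = 0.840: g = 0.0262, g' = -0.668 → ψ = 0.879
Converged at ψ = 0.879.

two-phase, V/F = 0.879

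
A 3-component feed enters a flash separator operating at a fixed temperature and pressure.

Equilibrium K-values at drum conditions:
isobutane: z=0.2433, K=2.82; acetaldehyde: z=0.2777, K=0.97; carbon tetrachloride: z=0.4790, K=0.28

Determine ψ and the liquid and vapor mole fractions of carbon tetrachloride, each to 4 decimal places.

ψ = 0.0938, x_carbon tetrachloride = 0.5137, y_carbon tetrachloride = 0.1438

Let ψ = V/F and solve Σ zᵢ(Kᵢ−1)/(1+ψ(Kᵢ−1)) = 0.
Feasibility: ΣzᵢKᵢ = 1.0896, Σzᵢ/Kᵢ = 2.0833 — both > 1, two phases present.
Iterate (Newton) starting at ψ = 0.5:
  ψ = 0.5000: g = -0.31550, g' = -0.8274 → ψ = 0.1187
  ψ = 0.1187: g = -0.02132, g' = -0.8422 → ψ = 0.0934
  ψ = 0.0934: g = 0.00040, g' = -0.8744 → ψ = 0.0938
Converged at ψ = 0.0938.
Compositions from xᵢ = zᵢ/(1+ψ(Kᵢ−1)), yᵢ = Kᵢxᵢ:
  isobutane: x = 0.2078, y = 0.5860
  acetaldehyde: x = 0.2785, y = 0.2701
  carbon tetrachloride: x = 0.5137, y = 0.1438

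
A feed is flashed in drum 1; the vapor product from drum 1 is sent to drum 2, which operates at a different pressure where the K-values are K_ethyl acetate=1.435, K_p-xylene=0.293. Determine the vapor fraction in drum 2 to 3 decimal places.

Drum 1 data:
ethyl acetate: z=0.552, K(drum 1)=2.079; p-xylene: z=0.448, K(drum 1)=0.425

Drum 1:
Binary case is linear: z₁(K₁−1)(1+ψ₁(K₂−1)) + z₂(K₂−1)(1+ψ₁(K₁−1)) = 0
⇒ ψ₁ = [z₁(K₁−1)+z₂(K₂−1)] / [−(K₁−1)(K₂−1)] = 0.3380/0.6204 = 0.545
Drum-1 compositions:
  ethyl acetate: x = 0.348, y = 0.723
  p-xylene: x = 0.652, y = 0.277
Drum-2 feed = drum-1 vapor: z₂ = (0.7227, 0.2773).
Drum 2:
Rachford–Rice: g(ψ₂) = Σ zᵢ(Kᵢ−1)/(1+ψ₂(Kᵢ−1)) = 0.
Check two-phase: ΣzᵢKᵢ = 1.118 > 1 and Σzᵢ/Kᵢ = 1.450 > 1, so g(0) = 0.118 > 0 and g(1) = -0.450 < 0.
Binary case is linear: z₁(K₁−1)(1+ψ₂(K₂−1)) + z₂(K₂−1)(1+ψ₂(K₁−1)) = 0
⇒ ψ₂ = [z₁(K₁−1)+z₂(K₂−1)] / [−(K₁−1)(K₂−1)] = 0.1184/0.3075 = 0.385
  ethyl acetate: x = 0.619, y = 0.888
  p-xylene: x = 0.381, y = 0.112

V/F (drum 2) = 0.385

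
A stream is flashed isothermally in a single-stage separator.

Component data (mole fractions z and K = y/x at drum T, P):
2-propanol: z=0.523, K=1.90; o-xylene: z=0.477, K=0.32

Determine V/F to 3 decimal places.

Material balance + equilibrium reduce to Σ zᵢ(Kᵢ−1)/(1+V/F(Kᵢ−1)) = 0.
g(0) = ΣzᵢKᵢ − 1 = 0.146 and g(1) = 1 − Σzᵢ/Kᵢ = -0.766, so a root lies in (0, 1).
Newton–Raphson from V/F = 0.52:
  V/F = 0.520: g = -0.1812, g' = -0.724 → V/F = 0.270
  V/F = 0.270: g = -0.0186, g' = -0.605 → V/F = 0.239
Converged at V/F = 0.239.

V/F = 0.239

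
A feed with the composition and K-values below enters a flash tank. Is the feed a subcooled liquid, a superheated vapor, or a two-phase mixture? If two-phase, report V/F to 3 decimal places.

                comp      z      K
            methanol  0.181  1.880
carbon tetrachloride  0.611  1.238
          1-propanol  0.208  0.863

ΣzᵢKᵢ = 1.276; Σzᵢ/Kᵢ = 0.831.
Since Σzᵢ/Kᵢ < 1 the mixture is above its dew point — single vapor phase.

superheated vapor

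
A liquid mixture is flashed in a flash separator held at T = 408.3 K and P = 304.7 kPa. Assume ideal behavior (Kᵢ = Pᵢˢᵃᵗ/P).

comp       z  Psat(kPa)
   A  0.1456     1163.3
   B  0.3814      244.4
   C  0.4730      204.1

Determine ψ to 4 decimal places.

ψ = 0.2317

Raoult's law: Kᵢ = Pᵢˢᵃᵗ/P = Pᵢˢᵃᵗ/304.7.
  K_A = 1163.3/304.7 = 3.817854, K_B = 244.4/304.7 = 0.802100, K_C = 204.1/304.7 = 0.669839
Newton iteration, ψ⁰ = 0.5:
  ψ = 0.5000: g = -0.10049, g' = -0.2916 → ψ = 0.1554
  ψ = 0.1554: g = 0.04287, g' = -0.6324 → ψ = 0.2231
  ψ = 0.2231: g = 0.00434, g' = -0.5122 → ψ = 0.2316
  ψ = 0.2316: g = 0.00005, g' = -0.5001 → ψ = 0.2317
Converged at ψ = 0.2317.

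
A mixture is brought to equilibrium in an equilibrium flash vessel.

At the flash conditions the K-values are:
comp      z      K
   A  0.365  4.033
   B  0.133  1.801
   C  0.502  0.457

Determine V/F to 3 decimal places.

V/F = 0.678

Newton iteration, V/F⁰ = 0.5:
  V/F = 0.500: g = 0.1418, g' = -0.853 → V/F = 0.666
  V/F = 0.666: g = 0.0088, g' = -0.768 → V/F = 0.678
Converged at V/F = 0.678.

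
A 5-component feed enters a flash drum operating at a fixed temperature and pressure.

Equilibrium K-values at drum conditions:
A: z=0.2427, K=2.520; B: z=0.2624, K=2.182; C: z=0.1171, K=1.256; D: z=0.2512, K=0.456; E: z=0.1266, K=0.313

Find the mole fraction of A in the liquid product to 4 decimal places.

x_A = 0.1195

Newton–Raphson from ψ = 0.5:
  ψ = 0.5000: g = 0.11093, g' = -0.6108 → ψ = 0.6816
  ψ = 0.6816: g = -0.00228, g' = -0.6524 → ψ = 0.6781
Converged at ψ = 0.6781.
Compositions from xᵢ = zᵢ/(1+ψ(Kᵢ−1)), yᵢ = Kᵢxᵢ:
  A: x = 0.1195, y = 0.3012
  B: x = 0.1457, y = 0.3178
  C: x = 0.0998, y = 0.1253
  D: x = 0.3980, y = 0.1815
  E: x = 0.2370, y = 0.0742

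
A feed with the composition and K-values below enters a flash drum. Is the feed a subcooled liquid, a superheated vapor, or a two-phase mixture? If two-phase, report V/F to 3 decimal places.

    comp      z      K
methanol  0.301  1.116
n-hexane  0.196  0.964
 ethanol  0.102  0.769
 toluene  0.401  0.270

subcooled liquid

ΣzᵢKᵢ = 0.712; Σzᵢ/Kᵢ = 2.091.
Since ΣzᵢKᵢ < 1 the mixture is below its bubble point — single liquid phase.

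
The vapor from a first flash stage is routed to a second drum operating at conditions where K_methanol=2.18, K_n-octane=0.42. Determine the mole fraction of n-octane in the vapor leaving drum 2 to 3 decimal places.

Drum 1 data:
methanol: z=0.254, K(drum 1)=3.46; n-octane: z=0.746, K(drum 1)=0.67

Drum 1:
Rachford–Rice: g(ψ₁) = Σ zᵢ(Kᵢ−1)/(1+ψ₁(Kᵢ−1)) = 0.
Feasibility: ΣzᵢKᵢ = 1.379, Σzᵢ/Kᵢ = 1.187 — both > 1, two phases present.
Iterate (Newton) starting at ψ₁ = 0.44:
  ψ₁ = 0.440: g = 0.0121, g' = -0.466 → ψ₁ = 0.466
Converged at ψ₁ = 0.466.
Drum-1 compositions:
  methanol: x = 0.118, y = 0.409
  n-octane: x = 0.882, y = 0.591
Drum-2 feed = drum-1 vapor: z₂ = (0.4092, 0.5908).
Drum 2:
Material balance + equilibrium reduce to Σ zᵢ(Kᵢ−1)/(1+ψ₂(Kᵢ−1)) = 0.
g(0) = ΣzᵢKᵢ − 1 = 0.140 and g(1) = 1 − Σzᵢ/Kᵢ = -0.594, so a root lies in (0, 1).
Binary case is linear: z₁(K₁−1)(1+ψ₂(K₂−1)) + z₂(K₂−1)(1+ψ₂(K₁−1)) = 0
⇒ ψ₂ = [z₁(K₁−1)+z₂(K₂−1)] / [−(K₁−1)(K₂−1)] = 0.1403/0.6844 = 0.205
  methanol: x = 0.330, y = 0.718
  n-octane: x = 0.670, y = 0.282

y_n-octane (drum 2) = 0.282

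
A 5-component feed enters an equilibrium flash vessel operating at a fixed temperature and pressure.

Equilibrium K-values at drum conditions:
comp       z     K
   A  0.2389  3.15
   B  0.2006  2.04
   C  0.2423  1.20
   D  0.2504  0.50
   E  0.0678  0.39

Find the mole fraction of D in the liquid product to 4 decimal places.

x_D = 0.4588

Rachford–Rice: g(β) = Σ zᵢ(Kᵢ−1)/(1+β(Kᵢ−1)) = 0.
Check two-phase: ΣzᵢKᵢ = 1.6042 > 1 and Σzᵢ/Kᵢ = 1.0507 > 1, so g(0) = 0.6042 > 0 and g(1) = -0.0507 < 0.
Iterate (Newton) starting at β = 0.67:
  β = 0.6700: g = 0.11793, g' = -0.4820 → β = 0.9147
  β = 0.9147: g = -0.00324, g' = -0.5311 → β = 0.9086
  β = 0.9086: g = -0.00001, g' = -0.5281 → β = 0.9085
Converged at β = 0.9085.
Compositions from xᵢ = zᵢ/(1+β(Kᵢ−1)), yᵢ = Kᵢxᵢ:
  A: x = 0.0809, y = 0.2548
  B: x = 0.1031, y = 0.2104
  C: x = 0.2050, y = 0.2461
  D: x = 0.4588, y = 0.2294
  E: x = 0.1521, y = 0.0593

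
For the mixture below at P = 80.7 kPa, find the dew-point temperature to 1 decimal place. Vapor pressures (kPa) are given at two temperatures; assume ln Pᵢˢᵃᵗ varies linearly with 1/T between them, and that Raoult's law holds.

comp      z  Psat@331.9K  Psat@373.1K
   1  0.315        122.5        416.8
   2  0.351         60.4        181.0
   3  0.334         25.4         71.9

T = 351.8 K

Dew-point temperature: Σzᵢ·P/Pᵢˢᵃᵗ(T) = 1. Interpolate ln Pᵢˢᵃᵗ = aᵢ + bᵢ/T.
  T = 331.9 K: ΣzᵢP/Pᵢˢᵃᵗ = 1.7377
  T = 373.1 K: ΣzᵢP/Pᵢˢᵃᵗ = 0.5924
  T = 352.5 K: ΣzᵢP/Pᵢˢᵃᵗ = 0.9827
  T = 342.2 K: ΣzᵢP/Pᵢˢᵃᵗ = 1.2955
  T = 347.4 K: ΣzᵢP/Pᵢˢᵃᵗ = 1.1245
  T = 349.9 K: ΣzᵢP/Pᵢˢᵃᵗ = 1.0521
  T = 351.2 K: ΣzᵢP/Pᵢˢᵃᵗ = 1.0167
Interpolating between 351.2 K and 352.5 K gives T ≈ 351.8 K.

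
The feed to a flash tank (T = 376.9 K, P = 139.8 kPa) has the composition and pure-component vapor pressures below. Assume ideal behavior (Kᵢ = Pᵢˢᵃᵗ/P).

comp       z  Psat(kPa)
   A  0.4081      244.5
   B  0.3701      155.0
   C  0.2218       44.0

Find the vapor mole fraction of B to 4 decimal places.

Raoult's law: Kᵢ = Pᵢˢᵃᵗ/P = Pᵢˢᵃᵗ/139.8.
  K_A = 244.5/139.8 = 1.748927, K_B = 155.0/139.8 = 1.108727, K_C = 44.0/139.8 = 0.314735
Newton iteration, V/F⁰ = 0.53:
  V/F = 0.5300: g = 0.01816, g' = -0.3780 → V/F = 0.5780
  V/F = 0.5780: g = -0.00053, g' = -0.4010 → V/F = 0.5767
Converged at V/F = 0.5767.
Compositions from xᵢ = zᵢ/(1+V/F(Kᵢ−1)), yᵢ = Kᵢxᵢ:
  A: x = 0.2850, y = 0.4984
  B: x = 0.3483, y = 0.3861
  C: x = 0.3667, y = 0.1154

y_B = 0.3861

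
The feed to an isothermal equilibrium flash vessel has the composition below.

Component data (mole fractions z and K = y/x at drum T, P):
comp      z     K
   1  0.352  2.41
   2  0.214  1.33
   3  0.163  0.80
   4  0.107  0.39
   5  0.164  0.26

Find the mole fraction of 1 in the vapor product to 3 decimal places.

y_1 = 0.478

Iterate (Newton) starting at V/F = 0.5:
  V/F = 0.500: g = 0.0289, g' = -0.575 → V/F = 0.550
Converged at V/F = 0.550.
Compositions from xᵢ = zᵢ/(1+V/F(Kᵢ−1)), yᵢ = Kᵢxᵢ:
  1: x = 0.198, y = 0.478
  2: x = 0.181, y = 0.241
  3: x = 0.183, y = 0.147
  4: x = 0.161, y = 0.063
  5: x = 0.276, y = 0.072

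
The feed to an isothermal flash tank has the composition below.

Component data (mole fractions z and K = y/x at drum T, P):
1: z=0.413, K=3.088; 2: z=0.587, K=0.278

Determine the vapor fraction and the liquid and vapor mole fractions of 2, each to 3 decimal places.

Let ψ = V/F and solve Σ zᵢ(Kᵢ−1)/(1+ψ(Kᵢ−1)) = 0.
Feasibility: ΣzᵢKᵢ = 1.439, Σzᵢ/Kᵢ = 2.245 — both > 1, two phases present.
Binary case is linear: z₁(K₁−1)(1+ψ(K₂−1)) + z₂(K₂−1)(1+ψ(K₁−1)) = 0
⇒ ψ = [z₁(K₁−1)+z₂(K₂−1)] / [−(K₁−1)(K₂−1)] = 0.4385/1.5075 = 0.291
Compositions from xᵢ = zᵢ/(1+ψ(Kᵢ−1)), yᵢ = Kᵢxᵢ:
  1: x = 0.257, y = 0.793
  2: x = 0.743, y = 0.207

ψ = 0.291, x_2 = 0.743, y_2 = 0.207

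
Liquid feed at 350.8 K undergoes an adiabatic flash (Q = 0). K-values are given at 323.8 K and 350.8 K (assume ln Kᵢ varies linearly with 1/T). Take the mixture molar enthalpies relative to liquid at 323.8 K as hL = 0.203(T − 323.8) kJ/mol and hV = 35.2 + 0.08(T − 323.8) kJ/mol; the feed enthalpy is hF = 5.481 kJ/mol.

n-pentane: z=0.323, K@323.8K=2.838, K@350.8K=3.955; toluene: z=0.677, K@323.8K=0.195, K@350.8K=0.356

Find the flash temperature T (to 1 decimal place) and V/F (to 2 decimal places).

T = 332.2 K, V/F = 0.11

Adiabatic flash: solve Rachford–Rice at each trial T, then check hF = ψ·hV(T) + (1−ψ)·hL(T).
  T = 323.8 K: K = (2.838, 0.195), RR gives ψ = 0.033, H_out = 1.158 kJ/mol
  T = 350.8 K: K = (3.955, 0.356), RR gives ψ = 0.272, H_out = 14.166 kJ/mol
  T = 337.3 K: K = (3.373, 0.267), RR gives ψ = 0.155, H_out = 7.943 kJ/mol
  T = 330.6 K: K = (3.101, 0.229), RR gives ψ = 0.097, H_out = 4.705 kJ/mol
  T = 334.0 K: K = (3.237, 0.248), RR gives ψ = 0.127, H_out = 6.372 kJ/mol
  T = 332.3 K: K = (3.169, 0.238), RR gives ψ = 0.112, H_out = 5.546 kJ/mol
Linear interpolation between T = 330.6 (H_out = 4.705) and T = 332.3 (H_out = 5.546) on hF = 5.481 gives T ≈ 332.2 K, at which ψ = 0.11.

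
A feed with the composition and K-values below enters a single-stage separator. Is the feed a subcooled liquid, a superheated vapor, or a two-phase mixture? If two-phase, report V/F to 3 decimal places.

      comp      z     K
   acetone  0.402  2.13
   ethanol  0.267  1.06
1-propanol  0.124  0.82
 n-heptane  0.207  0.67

superheated vapor

ΣzᵢKᵢ = 1.380; Σzᵢ/Kᵢ = 0.901.
Since Σzᵢ/Kᵢ < 1 the mixture is above its dew point — single vapor phase.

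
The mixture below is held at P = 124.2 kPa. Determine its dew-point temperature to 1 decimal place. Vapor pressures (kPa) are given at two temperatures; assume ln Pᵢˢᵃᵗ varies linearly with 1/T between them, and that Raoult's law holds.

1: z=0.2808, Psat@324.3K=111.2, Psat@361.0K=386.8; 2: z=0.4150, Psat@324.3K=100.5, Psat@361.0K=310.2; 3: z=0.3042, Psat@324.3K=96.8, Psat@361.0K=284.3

Dew-point temperature: Σzᵢ·P/Pᵢˢᵃᵗ(T) = 1. Interpolate ln Pᵢˢᵃᵗ = aᵢ + bᵢ/T.
  T = 324.3 K: ΣzᵢP/Pᵢˢᵃᵗ = 1.2168
  T = 361.0 K: ΣzᵢP/Pᵢˢᵃᵗ = 0.3892
  T = 342.6 K: ΣzᵢP/Pᵢˢᵃᵗ = 0.6682
  T = 333.5 K: ΣzᵢP/Pᵢˢᵃᵗ = 0.8927
  T = 328.9 K: ΣzᵢP/Pᵢˢᵃᵗ = 1.0399
  T = 331.2 K: ΣzᵢP/Pᵢˢᵃᵗ = 0.9630
Interpolating between 328.9 K and 331.2 K gives T ≈ 330.1 K.

T = 330.1 K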